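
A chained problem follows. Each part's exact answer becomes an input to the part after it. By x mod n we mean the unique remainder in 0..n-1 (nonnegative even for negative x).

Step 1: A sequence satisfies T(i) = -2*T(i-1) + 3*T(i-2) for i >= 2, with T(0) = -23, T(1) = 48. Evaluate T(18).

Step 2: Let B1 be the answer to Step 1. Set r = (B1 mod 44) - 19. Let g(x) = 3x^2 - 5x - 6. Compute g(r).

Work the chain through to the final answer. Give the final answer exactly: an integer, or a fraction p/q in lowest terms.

146

Step 1: T(2) = -2*(48) + 3*(-23) = -165; iterating: T(2)=-165, T(3)=474, T(4)=-1443, T(5)=4308, T(6)=-12945, T(7)=38814, T(8)=-116463, T(9)=349368, T(10)=-1048125, T(11)=3144354, T(12)=-9433083, T(13)=28299228, T(14)=-84897705, T(15)=254693094, T(16)=-764079303, T(17)=2292237888, T(18)=-6876713685; answer -6876713685
Step 2: B1 = -6876713685; r = 8; 3*(8)^2 - 5*(8)^1 - 6 = (192) + (-40) + (-6) = 146; answer 146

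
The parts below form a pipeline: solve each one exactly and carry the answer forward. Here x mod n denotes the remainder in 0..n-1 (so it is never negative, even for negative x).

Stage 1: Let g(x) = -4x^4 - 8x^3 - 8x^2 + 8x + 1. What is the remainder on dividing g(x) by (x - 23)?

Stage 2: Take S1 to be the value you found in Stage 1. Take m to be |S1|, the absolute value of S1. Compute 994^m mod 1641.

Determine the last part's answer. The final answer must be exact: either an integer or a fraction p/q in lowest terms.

Stage 1: remainder = value at the root: -4*(23)^4 - 8*(23)^3 - 8*(23)^2 + 8*(23)^1 + 1 = (-1119364) + (-97336) + (-4232) + (184) + (1) = -1220747; answer -1220747
Stage 2: S1 = -1220747; m = 1220747; squarings mod 1641: 994^1=994, 994^2=154, 994^4=742, 994^8=829, 994^16=1303, 994^32=1015, 994^64=1318, 994^128=946, 994^256=571, 994^512=1123, 994^1024=841, 994^2048=10, 994^4096=100, 994^8192=154, 994^16384=742, 994^32768=829, 994^65536=1303, 994^131072=1015, 994^262144=1318, 994^524288=946, 994^1048576=571; 994^1220747 = 994^1 * 994^2 * 994^8 * 994^128 * 994^8192 * 994^32768 * 994^131072 * 994^1048576 = 1597 (mod 1641); answer 1597

1597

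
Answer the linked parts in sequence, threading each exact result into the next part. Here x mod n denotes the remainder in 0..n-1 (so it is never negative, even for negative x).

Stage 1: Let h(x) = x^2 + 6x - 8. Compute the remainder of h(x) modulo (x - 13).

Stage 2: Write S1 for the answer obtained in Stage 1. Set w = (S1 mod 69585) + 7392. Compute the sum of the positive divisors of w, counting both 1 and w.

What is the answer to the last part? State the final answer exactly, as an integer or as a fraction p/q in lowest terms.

8232

Stage 1: remainder = value at the root: 1*(13)^2 + 6*(13)^1 - 8 = (169) + (78) + (-8) = 239; answer 239
Stage 2: S1 = 239; w = 7631; 7631 = 13 * 587; sigma = (1 + 13) * (1 + 587) = 14 * 588 = 8232; answer 8232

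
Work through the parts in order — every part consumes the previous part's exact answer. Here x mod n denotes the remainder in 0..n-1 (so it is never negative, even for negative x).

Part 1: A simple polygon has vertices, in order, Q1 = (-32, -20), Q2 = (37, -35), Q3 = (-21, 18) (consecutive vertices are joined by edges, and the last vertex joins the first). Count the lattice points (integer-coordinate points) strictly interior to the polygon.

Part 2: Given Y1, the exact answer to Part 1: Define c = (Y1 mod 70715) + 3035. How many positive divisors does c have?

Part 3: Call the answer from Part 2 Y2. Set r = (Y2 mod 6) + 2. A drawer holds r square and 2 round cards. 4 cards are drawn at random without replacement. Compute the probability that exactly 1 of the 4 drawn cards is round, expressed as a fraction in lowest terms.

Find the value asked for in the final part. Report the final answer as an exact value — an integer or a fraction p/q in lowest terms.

Part 1: cross terms: (-32*-35 - 37*-20)=1860, (37*18 - -21*-35)=-69, (-21*-20 - -32*18)=996; twice the area = |2787| = 2787; area = 2787/2; boundary points = 3 + 1 + 1 = 5; strictly interior points = area - boundary/2 + 1 = 1392; answer 1392
Part 2: Y1 = 1392; c = 4427; 4427 = 19 * 233; number of divisors = (1+1) * (1+1) = 4; answer 4
Part 3: Y2 = 4; r = 6; total draws C(8,4) = 70; favorable C(2,1)*C(6,3) = 40; P = 4/7; answer 4/7

4/7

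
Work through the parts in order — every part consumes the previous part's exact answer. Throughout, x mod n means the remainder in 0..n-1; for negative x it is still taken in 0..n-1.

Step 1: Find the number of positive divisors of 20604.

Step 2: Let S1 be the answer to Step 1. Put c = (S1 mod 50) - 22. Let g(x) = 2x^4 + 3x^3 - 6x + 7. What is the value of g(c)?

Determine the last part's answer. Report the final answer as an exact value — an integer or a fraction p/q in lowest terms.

51

Step 1: 20604 = 2^2 * 3 * 17 * 101; number of divisors = (2+1) * (1+1) * (1+1) * (1+1) = 24; answer 24
Step 2: S1 = 24; c = 2; 2*(2)^4 + 3*(2)^3 - 6*(2)^1 + 7 = (32) + (24) + (-12) + (7) = 51; answer 51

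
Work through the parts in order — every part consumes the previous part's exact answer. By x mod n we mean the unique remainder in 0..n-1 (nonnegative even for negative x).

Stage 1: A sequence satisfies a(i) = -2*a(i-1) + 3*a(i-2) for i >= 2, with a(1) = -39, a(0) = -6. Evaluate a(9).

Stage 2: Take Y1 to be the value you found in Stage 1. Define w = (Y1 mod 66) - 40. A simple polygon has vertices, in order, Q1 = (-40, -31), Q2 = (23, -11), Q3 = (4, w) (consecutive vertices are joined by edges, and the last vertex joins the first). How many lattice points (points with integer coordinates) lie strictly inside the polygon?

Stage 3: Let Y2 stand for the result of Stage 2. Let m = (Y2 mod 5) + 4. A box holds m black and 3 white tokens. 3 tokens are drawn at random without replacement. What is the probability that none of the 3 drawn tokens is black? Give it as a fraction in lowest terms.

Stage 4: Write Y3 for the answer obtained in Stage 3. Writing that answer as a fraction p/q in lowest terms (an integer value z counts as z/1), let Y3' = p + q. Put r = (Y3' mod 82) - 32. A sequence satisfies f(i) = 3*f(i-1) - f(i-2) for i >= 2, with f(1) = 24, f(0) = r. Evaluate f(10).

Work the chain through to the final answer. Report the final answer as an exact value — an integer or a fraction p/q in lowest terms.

97760

Stage 1: a(2) = -2*(-39) + 3*(-6) = 60; iterating: a(2)=60, a(3)=-237, a(4)=654, a(5)=-2019, a(6)=6000, a(7)=-18057, a(8)=54114, a(9)=-162399; answer -162399
Stage 2: Y1 = -162399; w = -13; cross terms: (-40*-11 - 23*-31)=1153, (23*-13 - 4*-11)=-255, (4*-31 - -40*-13)=-644; twice the area = |254| = 254; area = 127; boundary points = 1 + 1 + 2 = 4; strictly interior points = area - boundary/2 + 1 = 126; answer 126
Stage 3: Y2 = 126; m = 5; total draws C(8,3) = 56; favorable C(3,3) = 1; P = 1/56; answer 1/56
Stage 4: Y3 = 1/56; threaded value p + q = 57; r = 25; f(2) = 3*(24) - 1*(25) = 47; iterating: f(2)=47, f(3)=117, f(4)=304, f(5)=795, f(6)=2081, f(7)=5448, f(8)=14263, f(9)=37341, f(10)=97760; answer 97760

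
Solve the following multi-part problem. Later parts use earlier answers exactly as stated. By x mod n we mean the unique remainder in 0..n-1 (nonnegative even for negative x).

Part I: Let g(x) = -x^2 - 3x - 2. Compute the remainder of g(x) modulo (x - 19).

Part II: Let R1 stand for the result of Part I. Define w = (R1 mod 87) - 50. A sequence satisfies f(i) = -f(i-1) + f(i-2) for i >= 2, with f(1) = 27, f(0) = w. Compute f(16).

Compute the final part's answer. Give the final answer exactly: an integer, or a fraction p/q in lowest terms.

Part I: remainder = value at the root: -1*(19)^2 - 3*(19)^1 - 2 = (-361) + (-57) + (-2) = -420; answer -420
Part II: R1 = -420; w = -35; f(2) = -1*(27) + 1*(-35) = -62; iterating: f(2)=-62, f(3)=89, f(4)=-151, f(5)=240, f(6)=-391, f(7)=631, f(8)=-1022, f(9)=1653, f(10)=-2675, f(11)=4328, f(12)=-7003, f(13)=11331, f(14)=-18334, f(15)=29665, f(16)=-47999; answer -47999

-47999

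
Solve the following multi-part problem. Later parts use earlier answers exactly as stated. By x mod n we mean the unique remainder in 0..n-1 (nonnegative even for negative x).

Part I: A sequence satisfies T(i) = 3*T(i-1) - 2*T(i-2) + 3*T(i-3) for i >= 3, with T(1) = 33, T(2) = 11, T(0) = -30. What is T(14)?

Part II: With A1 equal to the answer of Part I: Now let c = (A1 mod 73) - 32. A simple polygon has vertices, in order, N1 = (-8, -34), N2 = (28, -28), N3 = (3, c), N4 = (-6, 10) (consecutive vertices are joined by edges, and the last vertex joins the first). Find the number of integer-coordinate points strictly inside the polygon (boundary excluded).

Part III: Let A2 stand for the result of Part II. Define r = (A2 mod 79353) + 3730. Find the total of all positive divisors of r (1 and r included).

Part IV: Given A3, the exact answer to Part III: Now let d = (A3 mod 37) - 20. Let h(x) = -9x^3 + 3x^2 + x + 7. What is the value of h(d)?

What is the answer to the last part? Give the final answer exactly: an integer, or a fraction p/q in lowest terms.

Part I: T(3) = 3*(11) - 2*(33) + 3*(-30) = -123; iterating: T(3)=-123, T(4)=-292, T(5)=-597, T(6)=-1576, T(7)=-4410, T(8)=-11869, T(9)=-31515, T(10)=-84037, T(11)=-224688, T(12)=-600535, T(13)=-1604340, T(14)=-4286014; answer -4286014
Part II: A1 = -4286014; c = 3; cross terms: (-8*-28 - 28*-34)=1176, (28*3 - 3*-28)=168, (3*10 - -6*3)=48, (-6*-34 - -8*10)=284; twice the area = |1676| = 1676; area = 838; boundary points = 6 + 1 + 1 + 2 = 10; strictly interior points = area - boundary/2 + 1 = 834; answer 834
Part III: A2 = 834; r = 4564; 4564 = 2^2 * 7 * 163; sigma = (1 + 2 + 4) * (1 + 7) * (1 + 163) = 7 * 8 * 164 = 9184; answer 9184
Part IV: A3 = 9184; d = -12; -9*(-12)^3 + 3*(-12)^2 + 1*(-12)^1 + 7 = (15552) + (432) + (-12) + (7) = 15979; answer 15979

15979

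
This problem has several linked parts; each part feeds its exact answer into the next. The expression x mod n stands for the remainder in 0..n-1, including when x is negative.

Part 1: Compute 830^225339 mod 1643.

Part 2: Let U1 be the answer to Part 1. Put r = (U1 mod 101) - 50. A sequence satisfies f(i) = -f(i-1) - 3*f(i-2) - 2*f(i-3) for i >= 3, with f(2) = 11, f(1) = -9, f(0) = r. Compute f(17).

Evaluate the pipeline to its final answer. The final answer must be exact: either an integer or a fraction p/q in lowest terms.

-1371

Part 1: squarings mod 1643: 830^1=830, 830^2=483, 830^4=1626, 830^8=289, 830^16=1371, 830^32=49, 830^64=758, 830^128=1157, 830^256=1247, 830^512=731, 830^1024=386, 830^2048=1126, 830^4096=1123, 830^8192=948, 830^16384=1626, 830^32768=289, 830^65536=1371, 830^131072=49; 830^225339 = 830^1 * 830^2 * 830^8 * 830^16 * 830^32 * 830^4096 * 830^8192 * 830^16384 * 830^65536 * 830^131072 = 1511 (mod 1643); answer 1511
Part 2: U1 = 1511; r = 47; f(3) = -1*(11) - 3*(-9) - 2*(47) = -78; iterating: f(3)=-78, f(4)=63, f(5)=149, f(6)=-182, f(7)=-391, f(8)=639, f(9)=898, f(10)=-2033, f(11)=-1939, f(12)=6242, f(13)=3641, f(14)=-18489, f(15)=-4918, f(16)=53103, f(17)=-1371; answer -1371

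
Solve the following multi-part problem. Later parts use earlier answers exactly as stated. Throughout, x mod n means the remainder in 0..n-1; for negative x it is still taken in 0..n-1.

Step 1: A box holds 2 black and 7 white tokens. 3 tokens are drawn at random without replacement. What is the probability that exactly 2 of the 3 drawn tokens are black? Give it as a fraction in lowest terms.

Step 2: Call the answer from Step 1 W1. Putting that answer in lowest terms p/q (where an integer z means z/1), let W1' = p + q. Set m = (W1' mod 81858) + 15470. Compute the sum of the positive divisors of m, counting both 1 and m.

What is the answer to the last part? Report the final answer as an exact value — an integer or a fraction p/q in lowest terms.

22288

Step 1: total draws C(9,3) = 84; favorable C(2,2)*C(7,1) = 7; P = 1/12; answer 1/12
Step 2: W1 = 1/12; threaded value p + q = 13; m = 15483; 15483 = 3 * 13 * 397; sigma = (1 + 3) * (1 + 13) * (1 + 397) = 4 * 14 * 398 = 22288; answer 22288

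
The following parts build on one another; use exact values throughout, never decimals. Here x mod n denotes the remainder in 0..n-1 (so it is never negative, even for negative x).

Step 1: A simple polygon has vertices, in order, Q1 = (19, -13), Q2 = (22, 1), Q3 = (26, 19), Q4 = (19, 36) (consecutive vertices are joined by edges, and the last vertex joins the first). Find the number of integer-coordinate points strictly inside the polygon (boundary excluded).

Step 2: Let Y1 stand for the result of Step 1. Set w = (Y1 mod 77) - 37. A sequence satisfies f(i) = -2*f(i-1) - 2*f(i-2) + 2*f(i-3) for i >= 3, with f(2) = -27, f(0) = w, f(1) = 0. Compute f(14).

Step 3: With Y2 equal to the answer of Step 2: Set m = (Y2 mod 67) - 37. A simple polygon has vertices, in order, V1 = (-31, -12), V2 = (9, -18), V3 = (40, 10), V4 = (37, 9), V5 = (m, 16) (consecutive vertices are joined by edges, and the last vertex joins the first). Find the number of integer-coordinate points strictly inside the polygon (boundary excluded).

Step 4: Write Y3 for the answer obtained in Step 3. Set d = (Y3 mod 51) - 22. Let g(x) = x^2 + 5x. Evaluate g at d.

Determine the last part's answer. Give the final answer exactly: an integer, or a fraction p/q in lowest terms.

Step 1: cross terms: (19*1 - 22*-13)=305, (22*19 - 26*1)=392, (26*36 - 19*19)=575, (19*-13 - 19*36)=-931; twice the area = |341| = 341; area = 341/2; boundary points = 1 + 2 + 1 + 49 = 53; strictly interior points = area - boundary/2 + 1 = 145; answer 145
Step 2: Y1 = 145; w = 31; f(3) = -2*(-27) - 2*(0) + 2*(31) = 116; iterating: f(3)=116, f(4)=-178, f(5)=70, f(6)=448, f(7)=-1392, f(8)=2028, f(9)=-376, f(10)=-6088, f(11)=16984, f(12)=-22544, f(13)=-1056, f(14)=81168; answer 81168
Step 3: Y2 = 81168; m = -6; cross terms: (-31*-18 - 9*-12)=666, (9*10 - 40*-18)=810, (40*9 - 37*10)=-10, (37*16 - -6*9)=646, (-6*-12 - -31*16)=568; twice the area = |2680| = 2680; area = 1340; boundary points = 2 + 1 + 1 + 1 + 1 = 6; strictly interior points = area - boundary/2 + 1 = 1338; answer 1338
Step 4: Y3 = 1338; d = -10; 1*(-10)^2 + 5*(-10)^1 = (100) + (-50) = 50; answer 50

50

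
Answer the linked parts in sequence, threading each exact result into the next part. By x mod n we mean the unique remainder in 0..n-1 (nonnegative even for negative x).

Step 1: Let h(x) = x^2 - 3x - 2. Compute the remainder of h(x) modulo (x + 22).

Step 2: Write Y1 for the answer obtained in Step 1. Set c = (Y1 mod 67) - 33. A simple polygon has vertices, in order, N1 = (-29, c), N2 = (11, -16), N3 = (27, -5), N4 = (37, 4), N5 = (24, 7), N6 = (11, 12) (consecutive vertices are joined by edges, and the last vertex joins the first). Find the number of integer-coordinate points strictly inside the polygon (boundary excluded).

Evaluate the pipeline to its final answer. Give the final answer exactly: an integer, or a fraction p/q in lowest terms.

924

Step 1: remainder = value at the root: 1*(-22)^2 - 3*(-22)^1 - 2 = (484) + (66) + (-2) = 548; answer 548
Step 2: Y1 = 548; c = -21; cross terms: (-29*-16 - 11*-21)=695, (11*-5 - 27*-16)=377, (27*4 - 37*-5)=293, (37*7 - 24*4)=163, (24*12 - 11*7)=211, (11*-21 - -29*12)=117; twice the area = |1856| = 1856; area = 928; boundary points = 5 + 1 + 1 + 1 + 1 + 1 = 10; strictly interior points = area - boundary/2 + 1 = 924; answer 924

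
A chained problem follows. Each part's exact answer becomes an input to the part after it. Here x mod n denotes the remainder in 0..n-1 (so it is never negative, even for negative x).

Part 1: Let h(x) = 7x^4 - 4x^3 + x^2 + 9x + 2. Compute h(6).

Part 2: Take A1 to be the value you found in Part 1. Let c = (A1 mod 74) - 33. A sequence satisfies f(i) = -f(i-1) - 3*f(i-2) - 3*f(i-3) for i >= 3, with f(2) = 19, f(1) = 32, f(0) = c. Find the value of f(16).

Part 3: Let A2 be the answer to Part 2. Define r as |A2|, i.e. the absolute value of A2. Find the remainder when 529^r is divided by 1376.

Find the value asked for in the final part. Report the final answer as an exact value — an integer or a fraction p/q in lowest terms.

497

Part 1: 7*(6)^4 - 4*(6)^3 + 1*(6)^2 + 9*(6)^1 + 2 = (9072) + (-864) + (36) + (54) + (2) = 8300; answer 8300
Part 2: A1 = 8300; c = -21; f(3) = -1*(19) - 3*(32) - 3*(-21) = -52; iterating: f(3)=-52, f(4)=-101, f(5)=200, f(6)=259, f(7)=-556, f(8)=-821, f(9)=1712, f(10)=2419, f(11)=-5092, f(12)=-7301, f(13)=15320, f(14)=21859, f(15)=-45916, f(16)=-65621; answer -65621
Part 3: A2 = -65621; r = 65621; squarings mod 1376: 529^1=529, 529^2=513, 529^4=353, 529^8=769, 529^16=1057, 529^32=1313, 529^64=1217, 529^128=513, 529^256=353, 529^512=769, 529^1024=1057, 529^2048=1313, 529^4096=1217, 529^8192=513, 529^16384=353, 529^32768=769, 529^65536=1057; 529^65621 = 529^1 * 529^4 * 529^16 * 529^64 * 529^65536 = 497 (mod 1376); answer 497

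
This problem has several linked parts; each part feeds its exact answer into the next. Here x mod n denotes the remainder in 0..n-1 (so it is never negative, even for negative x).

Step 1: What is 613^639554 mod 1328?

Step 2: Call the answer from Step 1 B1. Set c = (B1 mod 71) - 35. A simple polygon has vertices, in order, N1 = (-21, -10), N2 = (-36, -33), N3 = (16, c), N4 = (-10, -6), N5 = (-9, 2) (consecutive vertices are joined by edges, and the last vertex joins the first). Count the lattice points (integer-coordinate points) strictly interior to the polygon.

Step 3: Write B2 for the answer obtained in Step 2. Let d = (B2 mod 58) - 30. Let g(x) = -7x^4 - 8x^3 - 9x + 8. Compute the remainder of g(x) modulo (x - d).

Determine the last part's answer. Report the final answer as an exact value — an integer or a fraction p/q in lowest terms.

-2433232

Step 1: squarings mod 1328: 613^1=613, 613^2=1273, 613^4=369, 613^8=705, 613^16=353, 613^32=1105, 613^64=593, 613^128=1057, 613^256=401, 613^512=113, 613^1024=817, 613^2048=833, 613^4096=673, 613^8192=81, 613^16384=1249, 613^32768=929, 613^65536=1169, 613^131072=49, 613^262144=1073, 613^524288=1281; 613^639554 = 613^2 * 613^64 * 613^512 * 613^16384 * 613^32768 * 613^65536 * 613^524288 = 713 (mod 1328); answer 713
Step 2: B1 = 713; c = -32; cross terms: (-21*-33 - -36*-10)=333, (-36*-32 - 16*-33)=1680, (16*-6 - -10*-32)=-416, (-10*2 - -9*-6)=-74, (-9*-10 - -21*2)=132; twice the area = |1655| = 1655; area = 1655/2; boundary points = 1 + 1 + 26 + 1 + 12 = 41; strictly interior points = area - boundary/2 + 1 = 808; answer 808
Step 3: B2 = 808; d = 24; remainder = value at the root: -7*(24)^4 - 8*(24)^3 - 9*(24)^1 + 8 = (-2322432) + (-110592) + (-216) + (8) = -2433232; answer -2433232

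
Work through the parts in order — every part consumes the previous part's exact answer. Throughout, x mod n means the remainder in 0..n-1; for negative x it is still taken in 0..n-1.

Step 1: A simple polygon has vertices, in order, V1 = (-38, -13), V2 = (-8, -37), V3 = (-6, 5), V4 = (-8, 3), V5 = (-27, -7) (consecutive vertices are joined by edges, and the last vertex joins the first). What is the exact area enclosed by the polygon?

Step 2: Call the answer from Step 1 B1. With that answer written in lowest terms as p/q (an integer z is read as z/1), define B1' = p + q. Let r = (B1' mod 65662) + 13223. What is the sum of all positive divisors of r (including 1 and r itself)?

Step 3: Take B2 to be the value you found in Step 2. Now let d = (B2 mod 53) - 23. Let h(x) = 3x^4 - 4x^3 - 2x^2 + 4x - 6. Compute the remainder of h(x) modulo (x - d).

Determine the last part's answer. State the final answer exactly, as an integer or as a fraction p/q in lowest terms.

Step 1: cross terms: (-38*-37 - -8*-13)=1302, (-8*5 - -6*-37)=-262, (-6*3 - -8*5)=22, (-8*-7 - -27*3)=137, (-27*-13 - -38*-7)=85; twice the area = |1284| = 1284; area = 642; answer 642
Step 2: B1 = 642; threaded value p + q = 643; r = 13866; 13866 = 2 * 3 * 2311; sigma = (1 + 2) * (1 + 3) * (1 + 2311) = 3 * 4 * 2312 = 27744; answer 27744
Step 3: B2 = 27744; d = 2; remainder = value at the root: 3*(2)^4 - 4*(2)^3 - 2*(2)^2 + 4*(2)^1 - 6 = (48) + (-32) + (-8) + (8) + (-6) = 10; answer 10

10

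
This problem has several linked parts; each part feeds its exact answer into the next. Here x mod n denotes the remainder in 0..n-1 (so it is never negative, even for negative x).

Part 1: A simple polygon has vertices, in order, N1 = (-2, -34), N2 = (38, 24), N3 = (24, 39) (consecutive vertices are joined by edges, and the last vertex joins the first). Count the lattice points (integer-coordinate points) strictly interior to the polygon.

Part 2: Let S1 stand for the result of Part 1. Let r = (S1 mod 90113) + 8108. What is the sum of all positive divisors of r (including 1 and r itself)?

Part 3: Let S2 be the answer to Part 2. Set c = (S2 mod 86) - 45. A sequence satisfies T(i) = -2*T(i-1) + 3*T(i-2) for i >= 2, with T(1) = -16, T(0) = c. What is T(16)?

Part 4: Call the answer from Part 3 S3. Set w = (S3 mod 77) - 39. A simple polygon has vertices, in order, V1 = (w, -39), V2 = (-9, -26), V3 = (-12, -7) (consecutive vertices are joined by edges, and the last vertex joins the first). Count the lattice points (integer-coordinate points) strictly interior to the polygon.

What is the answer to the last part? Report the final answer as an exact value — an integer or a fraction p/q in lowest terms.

274

Part 1: cross terms: (-2*24 - 38*-34)=1244, (38*39 - 24*24)=906, (24*-34 - -2*39)=-738; twice the area = |1412| = 1412; area = 706; boundary points = 2 + 1 + 1 = 4; strictly interior points = area - boundary/2 + 1 = 705; answer 705
Part 2: S1 = 705; r = 8813; 8813 = 7 * 1259; sigma = (1 + 7) * (1 + 1259) = 8 * 1260 = 10080; answer 10080
Part 3: S2 = 10080; c = -27; T(2) = -2*(-16) + 3*(-27) = -49; iterating: T(2)=-49, T(3)=50, T(4)=-247, T(5)=644, T(6)=-2029, T(7)=5990, T(8)=-18067, T(9)=54104, T(10)=-162409, T(11)=487130, T(12)=-1461487, T(13)=4384364, T(14)=-13153189, T(15)=39459470, T(16)=-118378507; answer -118378507
Part 4: S3 = -118378507; w = 22; cross terms: (22*-26 - -9*-39)=-923, (-9*-7 - -12*-26)=-249, (-12*-39 - 22*-7)=622; twice the area = |-550| = 550; area = 275; boundary points = 1 + 1 + 2 = 4; strictly interior points = area - boundary/2 + 1 = 274; answer 274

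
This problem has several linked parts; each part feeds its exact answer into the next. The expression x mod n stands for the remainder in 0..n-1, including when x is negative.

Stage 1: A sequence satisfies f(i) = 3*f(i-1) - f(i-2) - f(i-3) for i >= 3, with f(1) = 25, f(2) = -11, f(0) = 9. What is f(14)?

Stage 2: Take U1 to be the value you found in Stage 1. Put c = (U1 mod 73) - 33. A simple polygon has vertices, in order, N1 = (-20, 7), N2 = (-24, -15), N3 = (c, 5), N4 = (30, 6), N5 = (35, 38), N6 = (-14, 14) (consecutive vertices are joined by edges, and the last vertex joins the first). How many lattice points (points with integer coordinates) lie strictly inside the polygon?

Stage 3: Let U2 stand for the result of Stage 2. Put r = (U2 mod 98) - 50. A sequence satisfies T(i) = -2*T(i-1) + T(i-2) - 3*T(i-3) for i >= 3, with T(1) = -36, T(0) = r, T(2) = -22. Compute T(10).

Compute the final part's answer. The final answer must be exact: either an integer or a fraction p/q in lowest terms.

99638

Stage 1: f(3) = 3*(-11) - 1*(25) - 1*(9) = -67; iterating: f(3)=-67, f(4)=-215, f(5)=-567, f(6)=-1419, f(7)=-3475, f(8)=-8439, f(9)=-20423, f(10)=-49355, f(11)=-119203, f(12)=-287831, f(13)=-694935, f(14)=-1677771; answer -1677771
Stage 2: U1 = -1677771; c = 28; cross terms: (-20*-15 - -24*7)=468, (-24*5 - 28*-15)=300, (28*6 - 30*5)=18, (30*38 - 35*6)=930, (35*14 - -14*38)=1022, (-14*7 - -20*14)=182; twice the area = |2920| = 2920; area = 1460; boundary points = 2 + 4 + 1 + 1 + 1 + 1 = 10; strictly interior points = area - boundary/2 + 1 = 1456; answer 1456
Stage 3: U2 = 1456; r = 34; T(3) = -2*(-22) + 1*(-36) - 3*(34) = -94; iterating: T(3)=-94, T(4)=274, T(5)=-576, T(6)=1708, T(7)=-4814, T(8)=13064, T(9)=-36066, T(10)=99638; answer 99638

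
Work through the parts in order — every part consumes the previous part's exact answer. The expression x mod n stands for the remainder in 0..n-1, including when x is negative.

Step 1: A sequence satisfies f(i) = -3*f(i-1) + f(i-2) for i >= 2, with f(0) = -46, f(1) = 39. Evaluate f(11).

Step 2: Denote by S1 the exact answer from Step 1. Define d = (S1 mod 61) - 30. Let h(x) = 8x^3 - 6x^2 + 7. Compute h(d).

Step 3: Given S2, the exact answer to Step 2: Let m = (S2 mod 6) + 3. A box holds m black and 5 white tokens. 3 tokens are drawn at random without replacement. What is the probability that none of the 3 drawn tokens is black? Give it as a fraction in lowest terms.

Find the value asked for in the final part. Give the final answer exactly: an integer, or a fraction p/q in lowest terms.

5/143

Step 1: f(2) = -3*(39) + 1*(-46) = -163; iterating: f(2)=-163, f(3)=528, f(4)=-1747, f(5)=5769, f(6)=-19054, f(7)=62931, f(8)=-207847, f(9)=686472, f(10)=-2267263, f(11)=7488261; answer 7488261
Step 2: S1 = 7488261; d = -7; 8*(-7)^3 - 6*(-7)^2 + 7 = (-2744) + (-294) + (7) = -3031; answer -3031
Step 3: S2 = -3031; m = 8; total draws C(13,3) = 286; favorable C(5,3) = 10; P = 5/143; answer 5/143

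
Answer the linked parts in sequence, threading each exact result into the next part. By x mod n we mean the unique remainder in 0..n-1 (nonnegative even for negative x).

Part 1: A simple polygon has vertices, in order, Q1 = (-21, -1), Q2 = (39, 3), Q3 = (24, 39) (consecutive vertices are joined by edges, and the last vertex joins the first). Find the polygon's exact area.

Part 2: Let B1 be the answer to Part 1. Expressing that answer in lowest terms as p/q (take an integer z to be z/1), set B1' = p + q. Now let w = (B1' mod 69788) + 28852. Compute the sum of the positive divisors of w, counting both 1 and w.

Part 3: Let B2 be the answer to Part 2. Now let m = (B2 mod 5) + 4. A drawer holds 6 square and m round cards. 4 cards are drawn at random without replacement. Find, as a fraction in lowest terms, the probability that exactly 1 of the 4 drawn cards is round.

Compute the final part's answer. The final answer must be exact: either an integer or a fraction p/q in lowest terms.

Part 1: cross terms: (-21*3 - 39*-1)=-24, (39*39 - 24*3)=1449, (24*-1 - -21*39)=795; twice the area = |2220| = 2220; area = 1110; answer 1110
Part 2: B1 = 1110; threaded value p + q = 1111; w = 29963; 29963 = 19^2 * 83; sigma = (1 + 19 + 361) * (1 + 83) = 381 * 84 = 32004; answer 32004
Part 3: B2 = 32004; m = 8; total draws C(14,4) = 1001; favorable C(8,1)*C(6,3) = 160; P = 160/1001; answer 160/1001

160/1001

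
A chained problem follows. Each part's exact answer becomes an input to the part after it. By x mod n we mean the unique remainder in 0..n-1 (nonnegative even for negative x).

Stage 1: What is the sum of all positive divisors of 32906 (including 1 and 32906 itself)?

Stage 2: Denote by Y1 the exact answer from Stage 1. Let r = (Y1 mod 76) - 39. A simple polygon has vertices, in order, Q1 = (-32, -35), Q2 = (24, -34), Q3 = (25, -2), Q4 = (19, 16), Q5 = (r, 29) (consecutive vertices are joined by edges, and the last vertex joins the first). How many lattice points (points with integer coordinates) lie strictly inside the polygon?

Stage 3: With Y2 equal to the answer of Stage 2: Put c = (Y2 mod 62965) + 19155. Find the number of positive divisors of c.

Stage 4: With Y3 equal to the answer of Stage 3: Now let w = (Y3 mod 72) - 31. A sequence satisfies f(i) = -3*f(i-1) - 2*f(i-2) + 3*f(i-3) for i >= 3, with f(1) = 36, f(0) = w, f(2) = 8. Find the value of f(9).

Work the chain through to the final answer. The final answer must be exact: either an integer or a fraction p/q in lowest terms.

10224

Stage 1: 32906 = 2 * 16453; sigma = (1 + 2) * (1 + 16453) = 3 * 16454 = 49362; answer 49362
Stage 2: Y1 = 49362; r = -1; cross terms: (-32*-34 - 24*-35)=1928, (24*-2 - 25*-34)=802, (25*16 - 19*-2)=438, (19*29 - -1*16)=567, (-1*-35 - -32*29)=963; twice the area = |4698| = 4698; area = 2349; boundary points = 1 + 1 + 6 + 1 + 1 = 10; strictly interior points = area - boundary/2 + 1 = 2345; answer 2345
Stage 3: Y2 = 2345; c = 21500; 21500 = 2^2 * 5^3 * 43; number of divisors = (2+1) * (3+1) * (1+1) = 24; answer 24
Stage 4: Y3 = 24; w = -7; f(3) = -3*(8) - 2*(36) + 3*(-7) = -117; iterating: f(3)=-117, f(4)=443, f(5)=-1071, f(6)=1976, f(7)=-2457, f(8)=206, f(9)=10224; answer 10224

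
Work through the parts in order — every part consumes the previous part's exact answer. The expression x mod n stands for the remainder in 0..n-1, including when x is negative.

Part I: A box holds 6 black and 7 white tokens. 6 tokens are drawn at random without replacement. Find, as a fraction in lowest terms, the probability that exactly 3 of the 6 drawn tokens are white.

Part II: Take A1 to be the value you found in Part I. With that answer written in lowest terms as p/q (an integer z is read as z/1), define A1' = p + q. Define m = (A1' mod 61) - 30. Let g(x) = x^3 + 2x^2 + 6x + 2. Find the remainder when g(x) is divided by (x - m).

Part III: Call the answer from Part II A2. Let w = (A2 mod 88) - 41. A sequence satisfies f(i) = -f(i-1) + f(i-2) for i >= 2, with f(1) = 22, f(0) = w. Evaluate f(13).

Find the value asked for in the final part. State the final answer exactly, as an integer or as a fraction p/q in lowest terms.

4838

Part I: total draws C(13,6) = 1716; favorable C(7,3)*C(6,3) = 700; P = 175/429; answer 175/429
Part II: A1 = 175/429; threaded value p + q = 604; m = 25; remainder = value at the root: 1*(25)^3 + 2*(25)^2 + 6*(25)^1 + 2 = (15625) + (1250) + (150) + (2) = 17027; answer 17027
Part III: A2 = 17027; w = 2; f(2) = -1*(22) + 1*(2) = -20; iterating: f(2)=-20, f(3)=42, f(4)=-62, f(5)=104, f(6)=-166, f(7)=270, f(8)=-436, f(9)=706, f(10)=-1142, f(11)=1848, f(12)=-2990, f(13)=4838; answer 4838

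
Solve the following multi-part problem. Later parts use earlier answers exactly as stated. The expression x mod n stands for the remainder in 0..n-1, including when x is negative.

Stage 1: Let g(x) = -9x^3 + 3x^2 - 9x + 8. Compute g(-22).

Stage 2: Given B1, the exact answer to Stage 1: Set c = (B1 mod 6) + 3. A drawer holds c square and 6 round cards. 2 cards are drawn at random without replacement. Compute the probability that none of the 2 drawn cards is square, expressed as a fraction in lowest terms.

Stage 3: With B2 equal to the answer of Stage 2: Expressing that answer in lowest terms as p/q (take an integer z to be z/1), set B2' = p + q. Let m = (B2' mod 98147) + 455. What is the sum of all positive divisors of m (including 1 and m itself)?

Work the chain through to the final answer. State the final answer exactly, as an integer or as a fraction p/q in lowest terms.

544

Stage 1: -9*(-22)^3 + 3*(-22)^2 - 9*(-22)^1 + 8 = (95832) + (1452) + (198) + (8) = 97490; answer 97490
Stage 2: B1 = 97490; c = 5; total draws C(11,2) = 55; favorable C(6,2) = 15; P = 3/11; answer 3/11
Stage 3: B2 = 3/11; threaded value p + q = 14; m = 469; 469 = 7 * 67; sigma = (1 + 7) * (1 + 67) = 8 * 68 = 544; answer 544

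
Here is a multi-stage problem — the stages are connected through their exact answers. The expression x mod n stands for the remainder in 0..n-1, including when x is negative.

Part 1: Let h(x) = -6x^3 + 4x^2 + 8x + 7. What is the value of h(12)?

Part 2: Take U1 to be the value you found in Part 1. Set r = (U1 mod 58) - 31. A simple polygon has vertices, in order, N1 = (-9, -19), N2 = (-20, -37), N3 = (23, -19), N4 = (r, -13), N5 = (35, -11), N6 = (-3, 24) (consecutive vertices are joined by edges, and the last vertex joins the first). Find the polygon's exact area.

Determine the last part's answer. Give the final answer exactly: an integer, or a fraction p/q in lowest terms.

Part 1: -6*(12)^3 + 4*(12)^2 + 8*(12)^1 + 7 = (-10368) + (576) + (96) + (7) = -9689; answer -9689
Part 2: U1 = -9689; r = 24; cross terms: (-9*-37 - -20*-19)=-47, (-20*-19 - 23*-37)=1231, (23*-13 - 24*-19)=157, (24*-11 - 35*-13)=191, (35*24 - -3*-11)=807, (-3*-19 - -9*24)=273; twice the area = |2612| = 2612; area = 1306; answer 1306

1306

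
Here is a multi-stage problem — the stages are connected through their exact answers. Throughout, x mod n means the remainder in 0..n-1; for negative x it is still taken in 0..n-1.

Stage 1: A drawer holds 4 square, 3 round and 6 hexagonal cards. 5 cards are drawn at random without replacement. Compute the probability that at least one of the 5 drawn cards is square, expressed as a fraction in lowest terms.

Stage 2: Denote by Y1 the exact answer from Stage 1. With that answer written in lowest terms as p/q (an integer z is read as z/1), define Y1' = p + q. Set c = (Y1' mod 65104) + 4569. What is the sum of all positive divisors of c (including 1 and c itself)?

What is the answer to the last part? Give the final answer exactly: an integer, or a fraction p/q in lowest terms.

Stage 1: total draws C(13,5) = 1287; complement C(9,5) = 126; favorable 1287 - 126 = 1161; P = 129/143; answer 129/143
Stage 2: Y1 = 129/143; threaded value p + q = 272; c = 4841; 4841 = 47 * 103; sigma = (1 + 47) * (1 + 103) = 48 * 104 = 4992; answer 4992

4992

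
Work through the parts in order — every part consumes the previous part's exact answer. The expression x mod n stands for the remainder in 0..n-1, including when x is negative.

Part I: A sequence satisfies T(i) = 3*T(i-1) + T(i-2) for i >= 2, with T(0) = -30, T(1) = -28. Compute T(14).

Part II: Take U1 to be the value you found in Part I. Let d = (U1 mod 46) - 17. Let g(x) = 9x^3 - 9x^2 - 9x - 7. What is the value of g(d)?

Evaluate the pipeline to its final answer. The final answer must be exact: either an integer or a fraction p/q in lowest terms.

Part I: T(2) = 3*(-28) + 1*(-30) = -114; iterating: T(2)=-114, T(3)=-370, T(4)=-1224, T(5)=-4042, T(6)=-13350, T(7)=-44092, T(8)=-145626, T(9)=-480970, T(10)=-1588536, T(11)=-5246578, T(12)=-17328270, T(13)=-57231388, T(14)=-189022434; answer -189022434
Part II: U1 = -189022434; d = 13; 9*(13)^3 - 9*(13)^2 - 9*(13)^1 - 7 = (19773) + (-1521) + (-117) + (-7) = 18128; answer 18128

18128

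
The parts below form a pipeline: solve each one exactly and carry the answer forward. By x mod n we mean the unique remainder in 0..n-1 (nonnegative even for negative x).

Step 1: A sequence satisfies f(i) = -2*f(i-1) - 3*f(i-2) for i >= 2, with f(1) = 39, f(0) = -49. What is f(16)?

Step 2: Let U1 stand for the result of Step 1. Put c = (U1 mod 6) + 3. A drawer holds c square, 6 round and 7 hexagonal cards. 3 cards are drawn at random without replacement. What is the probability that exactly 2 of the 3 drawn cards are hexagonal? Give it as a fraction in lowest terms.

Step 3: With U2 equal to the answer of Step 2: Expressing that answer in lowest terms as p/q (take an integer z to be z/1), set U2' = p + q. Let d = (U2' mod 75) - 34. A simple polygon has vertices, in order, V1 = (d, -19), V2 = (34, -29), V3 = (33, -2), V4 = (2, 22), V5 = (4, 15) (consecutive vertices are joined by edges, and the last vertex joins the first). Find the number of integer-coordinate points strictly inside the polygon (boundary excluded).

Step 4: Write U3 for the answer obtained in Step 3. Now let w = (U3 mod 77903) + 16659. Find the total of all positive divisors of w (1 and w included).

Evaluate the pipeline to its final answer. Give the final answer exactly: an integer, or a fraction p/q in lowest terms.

46080

Step 1: f(2) = -2*(39) - 3*(-49) = 69; iterating: f(2)=69, f(3)=-255, f(4)=303, f(5)=159, f(6)=-1227, f(7)=1977, f(8)=-273, f(9)=-5385, f(10)=11589, f(11)=-7023, f(12)=-20721, f(13)=62511, f(14)=-62859, f(15)=-61815, f(16)=312207; answer 312207
Step 2: U1 = 312207; c = 6; total draws C(19,3) = 969; favorable C(7,2)*C(12,1) = 252; P = 84/323; answer 84/323
Step 3: U2 = 84/323; threaded value p + q = 407; d = -2; cross terms: (-2*-29 - 34*-19)=704, (34*-2 - 33*-29)=889, (33*22 - 2*-2)=730, (2*15 - 4*22)=-58, (4*-19 - -2*15)=-46; twice the area = |2219| = 2219; area = 2219/2; boundary points = 2 + 1 + 1 + 1 + 2 = 7; strictly interior points = area - boundary/2 + 1 = 1107; answer 1107
Step 4: U3 = 1107; w = 17766; 17766 = 2 * 3^3 * 7 * 47; sigma = (1 + 2) * (1 + 3 + 9 + 27) * (1 + 7) * (1 + 47) = 3 * 40 * 8 * 48 = 46080; answer 46080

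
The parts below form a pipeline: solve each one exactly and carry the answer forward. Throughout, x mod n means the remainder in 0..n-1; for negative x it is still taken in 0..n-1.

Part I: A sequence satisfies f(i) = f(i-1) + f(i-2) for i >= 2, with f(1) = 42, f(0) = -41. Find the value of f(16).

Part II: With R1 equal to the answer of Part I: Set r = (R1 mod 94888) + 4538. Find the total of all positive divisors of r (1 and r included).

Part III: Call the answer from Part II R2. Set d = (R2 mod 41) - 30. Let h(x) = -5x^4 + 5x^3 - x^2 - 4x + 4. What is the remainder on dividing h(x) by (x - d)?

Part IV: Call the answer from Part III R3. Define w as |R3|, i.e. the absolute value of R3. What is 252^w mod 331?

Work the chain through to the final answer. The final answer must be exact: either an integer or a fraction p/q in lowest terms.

1

Part I: f(2) = 1*(42) + 1*(-41) = 1; iterating: f(2)=1, f(3)=43, f(4)=44, f(5)=87, f(6)=131, f(7)=218, f(8)=349, f(9)=567, f(10)=916, f(11)=1483, f(12)=2399, f(13)=3882, f(14)=6281, f(15)=10163, f(16)=16444; answer 16444
Part II: R1 = 16444; r = 20982; 20982 = 2 * 3 * 13 * 269; sigma = (1 + 2) * (1 + 3) * (1 + 13) * (1 + 269) = 3 * 4 * 14 * 270 = 45360; answer 45360
Part III: R2 = 45360; d = -16; remainder = value at the root: -5*(-16)^4 + 5*(-16)^3 - 1*(-16)^2 - 4*(-16)^1 + 4 = (-327680) + (-20480) + (-256) + (64) + (4) = -348348; answer -348348
Part IV: R3 = -348348; w = 348348; squarings mod 331: 252^1=252, 252^2=283, 252^4=318, 252^8=169, 252^16=95, 252^32=88, 252^64=131, 252^128=280, 252^256=284, 252^512=223, 252^1024=79, 252^2048=283, 252^4096=318, 252^8192=169, 252^16384=95, 252^32768=88, 252^65536=131, 252^131072=280, 252^262144=284; 252^348348 = 252^4 * 252^8 * 252^16 * 252^32 * 252^128 * 252^4096 * 252^16384 * 252^65536 * 252^262144 = 1 (mod 331); answer 1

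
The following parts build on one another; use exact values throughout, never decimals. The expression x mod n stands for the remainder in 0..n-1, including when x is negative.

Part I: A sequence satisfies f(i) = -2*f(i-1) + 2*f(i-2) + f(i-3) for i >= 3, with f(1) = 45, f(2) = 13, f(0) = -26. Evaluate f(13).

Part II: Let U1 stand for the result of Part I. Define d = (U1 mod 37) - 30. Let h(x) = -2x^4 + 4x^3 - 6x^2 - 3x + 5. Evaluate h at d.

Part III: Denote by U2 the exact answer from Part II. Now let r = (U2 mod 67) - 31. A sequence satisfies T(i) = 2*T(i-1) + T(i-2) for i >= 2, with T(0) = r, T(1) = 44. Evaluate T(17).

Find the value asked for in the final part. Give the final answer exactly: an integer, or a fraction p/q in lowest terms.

Part I: f(3) = -2*(13) + 2*(45) + 1*(-26) = 38; iterating: f(3)=38, f(4)=-5, f(5)=99, f(6)=-170, f(7)=533, f(8)=-1307, f(9)=3510, f(10)=-9101, f(11)=23915, f(12)=-62522, f(13)=163773; answer 163773
Part II: U1 = 163773; d = -19; -2*(-19)^4 + 4*(-19)^3 - 6*(-19)^2 - 3*(-19)^1 + 5 = (-260642) + (-27436) + (-2166) + (57) + (5) = -290182; answer -290182
Part III: U2 = -290182; r = 31; T(2) = 2*(44) + 1*(31) = 119; iterating: T(2)=119, T(3)=282, T(4)=683, T(5)=1648, T(6)=3979, T(7)=9606, T(8)=23191, T(9)=55988, T(10)=135167, T(11)=326322, T(12)=787811, T(13)=1901944, T(14)=4591699, T(15)=11085342, T(16)=26762383, T(17)=64610108; answer 64610108

64610108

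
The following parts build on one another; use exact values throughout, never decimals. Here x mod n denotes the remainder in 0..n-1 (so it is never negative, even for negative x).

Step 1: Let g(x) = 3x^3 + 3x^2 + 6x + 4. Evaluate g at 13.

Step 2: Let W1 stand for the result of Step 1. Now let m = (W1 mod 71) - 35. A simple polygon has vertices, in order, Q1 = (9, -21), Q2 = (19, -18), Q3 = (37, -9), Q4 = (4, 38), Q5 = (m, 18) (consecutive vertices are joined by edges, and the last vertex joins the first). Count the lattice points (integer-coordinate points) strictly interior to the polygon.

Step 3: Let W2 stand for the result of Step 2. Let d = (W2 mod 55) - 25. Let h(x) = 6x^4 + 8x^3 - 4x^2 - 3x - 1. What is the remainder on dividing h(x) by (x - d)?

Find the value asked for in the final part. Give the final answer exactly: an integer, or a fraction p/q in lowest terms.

251621

Step 1: 3*(13)^3 + 3*(13)^2 + 6*(13)^1 + 4 = (6591) + (507) + (78) + (4) = 7180; answer 7180
Step 2: W1 = 7180; m = -26; cross terms: (9*-18 - 19*-21)=237, (19*-9 - 37*-18)=495, (37*38 - 4*-9)=1442, (4*18 - -26*38)=1060, (-26*-21 - 9*18)=384; twice the area = |3618| = 3618; area = 1809; boundary points = 1 + 9 + 1 + 10 + 1 = 22; strictly interior points = area - boundary/2 + 1 = 1799; answer 1799
Step 3: W2 = 1799; d = 14; remainder = value at the root: 6*(14)^4 + 8*(14)^3 - 4*(14)^2 - 3*(14)^1 - 1 = (230496) + (21952) + (-784) + (-42) + (-1) = 251621; answer 251621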